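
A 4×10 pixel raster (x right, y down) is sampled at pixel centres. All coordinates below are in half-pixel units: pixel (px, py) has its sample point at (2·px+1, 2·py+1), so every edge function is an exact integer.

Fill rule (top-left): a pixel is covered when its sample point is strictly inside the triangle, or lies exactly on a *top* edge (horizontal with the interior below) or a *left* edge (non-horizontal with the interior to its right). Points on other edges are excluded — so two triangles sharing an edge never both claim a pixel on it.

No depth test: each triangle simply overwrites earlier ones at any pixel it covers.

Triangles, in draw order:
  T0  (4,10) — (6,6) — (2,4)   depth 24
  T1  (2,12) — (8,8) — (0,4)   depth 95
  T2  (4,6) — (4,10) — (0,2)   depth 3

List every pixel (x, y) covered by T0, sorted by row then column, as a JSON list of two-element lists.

T0:
  2·area = 20  (B↔C swapped to make it positive)
  edge (4, 10)→(2, 4): d=(-2,-6) top-left  bias=+0
  edge (2, 4)→(6, 6): d=(4,2) right/bottom  bias=-1
  edge (6, 6)→(4, 10): d=(-2,4) right/bottom  bias=-1
    (0,0)@(1, 1): e=[0,-10,30] → ·  [on edge]
    (1,2)@(3, 5): e=[4,2,14] → #
    (2,2)@(5, 5): e=[16,-2,6] → ·
    (1,3)@(3, 7): e=[0,10,10] → #  [on edge]
    (2,3)@(5, 7): e=[12,6,2] → #
    (3,3)@(7, 7): e=[24,2,-6] → ·
    (1,4)@(3, 9): e=[-4,18,6] → ·
    (2,4)@(5, 9): e=[8,14,-2] → ·
    (2,6)@(5, 13): e=[0,30,-10] → ·  [on edge]
    (3,9)@(7, 19): e=[0,50,-30] → ·  [on edge]
  covered (3 px):
    · · · ·
    · · · ·
    · # · ·
    · # # ·
    · · · ·
    · · · ·
    · · · ·
    · · · ·
    · · · ·
    · · · ·
T1:
  2·area = 56  (B↔C swapped to make it positive)
  edge (2, 12)→(0, 4): d=(-2,-8) top-left  bias=+0
  edge (0, 4)→(8, 8): d=(8,4) right/bottom  bias=-1
  edge (8, 8)→(2, 12): d=(-6,4) right/bottom  bias=-1
    (0,2)@(1, 5): e=[6,4,46] → #
    (1,2)@(3, 5): e=[22,-4,38] → ·
    (0,3)@(1, 7): e=[2,20,34] → #
    (1,3)@(3, 7): e=[18,12,26] → #
    (2,3)@(5, 7): e=[34,4,18] → #
    (3,3)@(7, 7): e=[50,-4,10] → ·
    (0,4)@(1, 9): e=[-2,36,22] → ·
    (1,4)@(3, 9): e=[14,28,14] → #
    (3,4)@(7, 9): e=[46,12,-2] → ·
    (1,5)@(3, 11): e=[10,44,2] → #
    (2,5)@(5, 11): e=[26,36,-6] → ·
    (1,6)@(3, 13): e=[6,60,-10] → ·
  covered (7 px):
    · · · ·
    · · · ·
    # · · ·
    # # # ·
    · # # ·
    · # · ·
    · · · ·
    · · · ·
    · · · ·
    · · · ·
T2:
  2·area = 16
  edge (4, 6)→(4, 10): d=(0,4) right/bottom  bias=-1
  edge (4, 10)→(0, 2): d=(-4,-8) top-left  bias=+0
  edge (0, 2)→(4, 6): d=(4,4) right/bottom  bias=-1
    (0,1)@(1, 3): e=[12,4,0] → ·  [on edge]
    (1,2)@(3, 5): e=[4,12,0] → ·  [on edge]
    (1,3)@(3, 7): e=[4,4,8] → #
    (2,3)@(5, 7): e=[-4,20,0] → ·  [on edge]
    (1,4)@(3, 9): e=[4,-4,16] → ·
    (3,4)@(7, 9): e=[-12,28,0] → ·  [on edge]
  covered (1 px):
    · · · ·
    · · · ·
    · · · ·
    · # · ·
    · · · ·
    · · · ·
    · · · ·
    · · · ·
    · · · ·
    · · · ·

Result: [[1,2],[1,3],[2,3]]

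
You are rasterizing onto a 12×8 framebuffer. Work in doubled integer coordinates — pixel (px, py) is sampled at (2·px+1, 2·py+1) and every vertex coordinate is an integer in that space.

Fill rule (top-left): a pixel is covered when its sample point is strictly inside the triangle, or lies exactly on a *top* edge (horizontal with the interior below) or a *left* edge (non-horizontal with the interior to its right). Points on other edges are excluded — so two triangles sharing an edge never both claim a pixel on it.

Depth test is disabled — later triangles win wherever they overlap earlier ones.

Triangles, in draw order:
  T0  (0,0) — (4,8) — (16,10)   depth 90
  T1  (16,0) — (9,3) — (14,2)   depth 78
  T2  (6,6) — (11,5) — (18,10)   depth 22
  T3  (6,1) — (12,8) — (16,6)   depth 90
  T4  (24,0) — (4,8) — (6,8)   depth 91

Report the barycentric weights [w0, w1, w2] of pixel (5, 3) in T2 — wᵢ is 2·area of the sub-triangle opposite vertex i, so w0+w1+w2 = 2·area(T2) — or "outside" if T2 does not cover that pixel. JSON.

T0:
  2·area = 88  (B↔C swapped to make it positive)
  edge (0, 0)→(16, 10): d=(16,10) right/bottom  bias=-1
  edge (16, 10)→(4, 8): d=(-12,-2) top-left  bias=+0
  edge (4, 8)→(0, 0): d=(-4,-8) top-left  bias=+0
    (0,0)@(1, 1): e=[6,78,4] → #
    (1,0)@(3, 1): e=[-14,82,20] → ·
    (0,1)@(1, 3): e=[38,54,-4] → ·
    (1,1)@(3, 3): e=[18,58,12] → #
    (2,1)@(5, 3): e=[-2,62,28] → ·
    (1,2)@(3, 5): e=[50,34,4] → #
    (2,2)@(5, 5): e=[30,38,20] → #
    (3,2)@(7, 5): e=[10,42,36] → #
    (4,2)@(9, 5): e=[-10,46,52] → ·
    (1,3)@(3, 7): e=[82,10,-4] → ·
    (2,3)@(5, 7): e=[62,14,12] → #
    (4,3)@(9, 7): e=[22,22,44] → #
  covered (11 px):
    # · · · · · · · · · · ·
    · # · · · · · · · · · ·
    · # # # · · · · · · · ·
    · · # # # # · · · · · ·
    · · · · · # # · · · · ·
    · · · · · · · · · · · ·
    · · · · · · · · · · · ·
    · · · · · · · · · · · ·
T1:
  2·area = 8  (B↔C swapped to make it positive)
  edge (16, 0)→(14, 2): d=(-2,2) right/bottom  bias=-1
  edge (14, 2)→(9, 3): d=(-5,1) right/bottom  bias=-1
  edge (9, 3)→(16, 0): d=(7,-3) top-left  bias=+0
    (7,0)@(15, 1): e=[0,4,4] → ·  [on edge]
    (9,0)@(19, 1): e=[-8,0,16] → ·  [on edge]
    (4,1)@(9, 3): e=[8,0,0] → ·  [on edge]
    (6,1)@(13, 3): e=[0,-4,12] → ·  [on edge]
    (5,2)@(11, 5): e=[0,-12,20] → ·  [on edge]
    (4,3)@(9, 7): e=[0,-20,28] → ·  [on edge]
    (3,4)@(7, 9): e=[0,-28,36] → ·  [on edge]
    (2,5)@(5, 11): e=[0,-36,44] → ·  [on edge]
    (1,6)@(3, 13): e=[0,-44,52] → ·  [on edge]
    (0,7)@(1, 15): e=[0,-52,60] → ·  [on edge]
  covered (0 px):
    · · · · · · · · · · · ·
    · · · · · · · · · · · ·
    · · · · · · · · · · · ·
    · · · · · · · · · · · ·
    · · · · · · · · · · · ·
    · · · · · · · · · · · ·
    · · · · · · · · · · · ·
    · · · · · · · · · · · ·
T2:
  2·area = 32
  edge (6, 6)→(11, 5): d=(5,-1) top-left  bias=+0
  edge (11, 5)→(18, 10): d=(7,5) right/bottom  bias=-1
  edge (18, 10)→(6, 6): d=(-12,-4) top-left  bias=+0
    (10,1)@(21, 3): e=[0,-64,96] → ·  [on edge]
    (1,2)@(3, 5): e=[-8,40,0] → ·  [on edge]
    (5,2)@(11, 5): e=[0,0,32] → ·  [on edge]
    (0,3)@(1, 7): e=[0,64,-32] → ·  [on edge]
    (4,3)@(9, 7): e=[8,24,0] → #  [on edge]
    (5,3)@(11, 7): e=[10,14,8] → #
    (6,3)@(13, 7): e=[12,4,16] → #
    (7,3)@(15, 7): e=[14,-6,24] → ·
    (4,4)@(9, 9): e=[18,38,-24] → ·
    (5,4)@(11, 9): e=[20,28,-16] → ·
    (6,4)@(13, 9): e=[22,18,-8] → ·
    (7,4)@(15, 9): e=[24,8,0] → #  [on edge]
    (10,5)@(21, 11): e=[40,-8,0] → ·  [on edge]
  covered (4 px):
    · · · · · · · · · · · ·
    · · · · · · · · · · · ·
    · · · · · · · · · · · ·
    · · · · # # # · · · · ·
    · · · · · · · # · · · ·
    · · · · · · · · · · · ·
    · · · · · · · · · · · ·
    · · · · · · · · · · · ·
T3:
  2·area = 40  (B↔C swapped to make it positive)
  edge (6, 1)→(16, 6): d=(10,5) right/bottom  bias=-1
  edge (16, 6)→(12, 8): d=(-4,2) right/bottom  bias=-1
  edge (12, 8)→(6, 1): d=(-6,-7) top-left  bias=+0
    (4,1)@(9, 3): e=[5,26,9] → #
    (5,1)@(11, 3): e=[-5,22,23] → ·
    (4,2)@(9, 5): e=[25,18,-3] → ·
    (5,2)@(11, 5): e=[15,14,11] → #
    (6,2)@(13, 5): e=[5,10,25] → #
    (7,2)@(15, 5): e=[-5,6,39] → ·
    (5,3)@(11, 7): e=[35,6,-1] → ·
    (6,3)@(13, 7): e=[25,2,13] → #
    (7,3)@(15, 7): e=[15,-2,27] → ·
    (6,4)@(13, 9): e=[45,-6,1] → ·
  covered (4 px):
    · · · · · · · · · · · ·
    · · · · # · · · · · · ·
    · · · · · # # · · · · ·
    · · · · · · # · · · · ·
    · · · · · · · · · · · ·
    · · · · · · · · · · · ·
    · · · · · · · · · · · ·
    · · · · · · · · · · · ·
T4:
  2·area = 16  (B↔C swapped to make it positive)
  edge (24, 0)→(6, 8): d=(-18,8) right/bottom  bias=-1
  edge (6, 8)→(4, 8): d=(-2,0) right/bottom  bias=-1
  edge (4, 8)→(24, 0): d=(20,-8) top-left  bias=+0
    (8,1)@(17, 3): e=[2,10,4] → #
    (9,1)@(19, 3): e=[-14,10,20] → ·
    (8,2)@(17, 5): e=[-34,6,44] → ·
    (3,3)@(7, 7): e=[10,2,4] → #
    (4,3)@(9, 7): e=[-6,2,20] → ·
    (3,4)@(7, 9): e=[-26,-2,44] → ·
  covered (2 px):
    · · · · · · · · · · · ·
    · · · · · · · · # · · ·
    · · · · · · · · · · · ·
    · · · # · · · · · · · ·
    · · · · · · · · · · · ·
    · · · · · · · · · · · ·
    · · · · · · · · · · · ·
    · · · · · · · · · · · ·

Result: [14,8,10]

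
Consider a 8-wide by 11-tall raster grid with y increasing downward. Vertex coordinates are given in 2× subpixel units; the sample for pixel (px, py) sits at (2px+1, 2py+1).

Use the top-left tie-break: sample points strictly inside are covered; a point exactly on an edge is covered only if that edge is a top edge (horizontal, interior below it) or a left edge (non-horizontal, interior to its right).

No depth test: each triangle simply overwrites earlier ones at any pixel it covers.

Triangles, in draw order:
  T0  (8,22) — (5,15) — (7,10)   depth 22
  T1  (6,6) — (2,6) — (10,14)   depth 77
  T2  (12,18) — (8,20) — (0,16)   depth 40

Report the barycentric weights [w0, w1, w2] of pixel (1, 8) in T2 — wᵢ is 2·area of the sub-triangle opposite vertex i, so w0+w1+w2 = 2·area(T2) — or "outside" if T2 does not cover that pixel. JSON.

T0:
  2·area = 29
  edge (8, 22)→(5, 15): d=(-3,-7) top-left  bias=+0
  edge (5, 15)→(7, 10): d=(2,-5) top-left  bias=+0
  edge (7, 10)→(8, 22): d=(1,12) right/bottom  bias=-1
    (4,2)@(9, 5): e=[58,0,-29] → ·  [on edge]
    (3,5)@(7, 11): e=[26,2,1] → #
    (4,5)@(9, 11): e=[40,12,-23] → ·
    (3,6)@(7, 13): e=[20,6,3] → #
    (4,6)@(9, 13): e=[34,16,-21] → ·
    (2,7)@(5, 15): e=[0,0,29] → #  [on edge]
    (4,7)@(9, 15): e=[28,20,-19] → ·
    (2,8)@(5, 17): e=[-6,4,31] → ·
    (3,8)@(7, 17): e=[8,14,7] → #
    (4,8)@(9, 17): e=[22,24,-17] → ·
    (3,9)@(7, 19): e=[2,18,9] → #
    (4,9)@(9, 19): e=[16,28,-15] → ·
  covered (6 px):
    · · · · · · · ·
    · · · · · · · ·
    · · · · · · · ·
    · · · · · · · ·
    · · · · · · · ·
    · · · # · · · ·
    · · · # · · · ·
    · · # # · · · ·
    · · · # · · · ·
    · · · # · · · ·
    · · · · · · · ·
T1:
  2·area = 32  (B↔C swapped to make it positive)
  edge (6, 6)→(10, 14): d=(4,8) right/bottom  bias=-1
  edge (10, 14)→(2, 6): d=(-8,-8) top-left  bias=+0
  edge (2, 6)→(6, 6): d=(4,0) top-left  bias=+0
    (0,2)@(1, 5): e=[36,0,-4] → ·  [on edge]
    (1,3)@(3, 7): e=[28,0,4] → #  [on edge]
    (2,3)@(5, 7): e=[12,16,4] → #
    (3,3)@(7, 7): e=[-4,32,4] → ·
    (1,4)@(3, 9): e=[36,-16,12] → ·
    (2,4)@(5, 9): e=[20,0,12] → #  [on edge]
    (3,4)@(7, 9): e=[4,16,12] → #
    (4,4)@(9, 9): e=[-12,32,12] → ·
    (2,5)@(5, 11): e=[28,-16,20] → ·
    (3,5)@(7, 11): e=[12,0,20] → #  [on edge]
    (4,5)@(9, 11): e=[-4,16,20] → ·
    (3,6)@(7, 13): e=[20,-16,28] → ·
    (4,6)@(9, 13): e=[4,0,28] → #  [on edge]
    (5,7)@(11, 15): e=[-4,0,36] → ·  [on edge]
    (6,8)@(13, 17): e=[-12,0,44] → ·  [on edge]
    (7,9)@(15, 19): e=[-20,0,52] → ·  [on edge]
  covered (6 px):
    · · · · · · · ·
    · · · · · · · ·
    · · · · · · · ·
    · # # · · · · ·
    · · # # · · · ·
    · · · # · · · ·
    · · · · # · · ·
    · · · · · · · ·
    · · · · · · · ·
    · · · · · · · ·
    · · · · · · · ·
T2:
  2·area = 32
  edge (12, 18)→(8, 20): d=(-4,2) right/bottom  bias=-1
  edge (8, 20)→(0, 16): d=(-8,-4) top-left  bias=+0
  edge (0, 16)→(12, 18): d=(12,2) right/bottom  bias=-1
    (1,8)@(3, 17): e=[22,4,6] → #
    (2,8)@(5, 17): e=[18,12,2] → #
    (3,8)@(7, 17): e=[14,20,-2] → ·
    (1,9)@(3, 19): e=[14,-12,30] → ·
    (2,9)@(5, 19): e=[10,-4,26] → ·
    (3,9)@(7, 19): e=[6,4,22] → #
    (4,9)@(9, 19): e=[2,12,18] → #
    (5,9)@(11, 19): e=[-2,20,14] → ·
    (3,10)@(7, 21): e=[-2,-12,46] → ·
    (4,10)@(9, 21): e=[-6,-4,42] → ·
  covered (4 px):
    · · · · · · · ·
    · · · · · · · ·
    · · · · · · · ·
    · · · · · · · ·
    · · · · · · · ·
    · · · · · · · ·
    · · · · · · · ·
    · · · · · · · ·
    · # # · · · · ·
    · · · # # · · ·
    · · · · · · · ·

Answer: [4,6,22]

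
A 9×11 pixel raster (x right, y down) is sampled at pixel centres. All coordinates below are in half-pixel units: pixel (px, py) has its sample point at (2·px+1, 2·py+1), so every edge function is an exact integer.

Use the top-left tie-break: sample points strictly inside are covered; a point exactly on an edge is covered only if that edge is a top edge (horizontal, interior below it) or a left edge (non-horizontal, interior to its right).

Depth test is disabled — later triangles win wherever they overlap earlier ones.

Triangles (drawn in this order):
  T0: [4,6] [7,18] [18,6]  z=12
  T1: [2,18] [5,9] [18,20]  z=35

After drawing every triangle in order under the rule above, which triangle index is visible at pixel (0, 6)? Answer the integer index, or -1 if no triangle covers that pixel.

T0:
  2·area = 168  (B↔C swapped to make it positive)
  edge (4, 6)→(18, 6): d=(14,0) top-left  bias=+0
  edge (18, 6)→(7, 18): d=(-11,12) right/bottom  bias=-1
  edge (7, 18)→(4, 6): d=(-3,-12) top-left  bias=+0
    (2,3)@(5, 7): e=[14,145,9] → █
    (3,3)@(7, 7): e=[14,121,33] → █
    (4,3)@(9, 7): e=[14,97,57] → █
    (5,3)@(11, 7): e=[14,73,81] → █
    (6,3)@(13, 7): e=[14,49,105] → █
    (7,3)@(15, 7): e=[14,25,129] → █
    (8,3)@(17, 7): e=[14,1,153] → █
    (2,4)@(5, 9): e=[42,123,3] → █
    (8,4)@(17, 9): e=[42,-21,147] → ·
    (2,5)@(5, 11): e=[70,101,-3] → ·
    (3,5)@(7, 11): e=[70,77,21] → █
    (7,5)@(15, 11): e=[70,-19,117] → ·
  covered (23 px):
    · · · · · · · · ·
    · · · · · · · · ·
    · · · · · · · · ·
    · · █ █ █ █ █ █ █
    · · █ █ █ █ █ █ ·
    · · · █ █ █ █ · ·
    · · · █ █ █ · · ·
    · · · █ █ · · · ·
    · · · █ · · · · ·
    · · · · · · · · ·
    · · · · · · · · ·
T1:
  2·area = 150
  edge (2, 18)→(5, 9): d=(3,-9) top-left  bias=+0
  edge (5, 9)→(18, 20): d=(13,11) right/bottom  bias=-1
  edge (18, 20)→(2, 18): d=(-16,-2) top-left  bias=+0
    (3,1)@(7, 3): e=[0,-100,250] → ·  [on edge]
    (2,4)@(5, 9): e=[0,0,150] → ·  [on edge]
    (2,5)@(5, 11): e=[6,26,118] → █
    (3,5)@(7, 11): e=[24,4,122] → █
    (4,5)@(9, 11): e=[42,-18,126] → ·
    (2,6)@(5, 13): e=[12,52,86] → █
    (4,6)@(9, 13): e=[48,8,94] → █
    (5,6)@(11, 13): e=[66,-14,98] → ·
    (1,7)@(3, 15): e=[0,100,50] → █  [on edge]
    (5,7)@(11, 15): e=[72,12,66] → █
    (6,7)@(13, 15): e=[90,-10,70] → ·
    (1,8)@(3, 17): e=[6,126,18] → █
    (0,10)@(1, 21): e=[0,200,-50] → ·  [on edge]
  covered (19 px):
    · · · · · · · · ·
    · · · · · · · · ·
    · · · · · · · · ·
    · · · · · · · · ·
    · · · · · · · · ·
    · · █ █ · · · · ·
    · · █ █ █ · · · ·
    · █ █ █ █ █ · · ·
    · █ █ █ █ █ █ · ·
    · · · · · █ █ █ ·
    · · · · · · · · ·

Z-buffer (winner per pixel, '.' = empty):
  . . . . . . . . .
  . . . . . . . . .
  . . . . . . . . .
  . . 0 0 0 0 0 0 0
  . . 0 0 0 0 0 0 .
  . . 1 1 0 0 0 . .
  . . 1 1 1 0 . . .
  . 1 1 1 1 1 . . .
  . 1 1 1 1 1 1 . .
  . . . . . 1 1 1 .
  . . . . . . . . .

Final: -1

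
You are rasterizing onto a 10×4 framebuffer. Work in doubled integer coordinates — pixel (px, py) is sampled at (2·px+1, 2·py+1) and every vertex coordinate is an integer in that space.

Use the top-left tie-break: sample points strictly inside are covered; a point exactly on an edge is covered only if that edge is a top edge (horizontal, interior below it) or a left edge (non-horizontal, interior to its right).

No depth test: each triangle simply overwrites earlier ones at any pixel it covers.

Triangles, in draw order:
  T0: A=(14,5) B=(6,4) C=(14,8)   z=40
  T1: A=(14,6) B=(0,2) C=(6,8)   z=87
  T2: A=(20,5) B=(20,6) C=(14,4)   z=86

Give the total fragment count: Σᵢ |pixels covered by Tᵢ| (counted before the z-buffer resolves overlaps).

T0:
  2·area = 24  (B↔C swapped to make it positive)
  edge (14, 5)→(14, 8): d=(0,3) right/bottom  bias=-1
  edge (14, 8)→(6, 4): d=(-8,-4) top-left  bias=+0
  edge (6, 4)→(14, 5): d=(8,1) right/bottom  bias=-1
    (4,2)@(9, 5): e=[15,4,5] → #
    (5,2)@(11, 5): e=[9,12,3] → #
    (6,2)@(13, 5): e=[3,20,1] → #
    (7,2)@(15, 5): e=[-3,28,-1] → ·
    (4,3)@(9, 7): e=[15,-12,21] → ·
    (5,3)@(11, 7): e=[9,-4,19] → ·
    (6,3)@(13, 7): e=[3,4,17] → #
    (7,3)@(15, 7): e=[-3,12,15] → ·
  covered (4 px):
    · · · · · · · · · ·
    · · · · · · · · · ·
    · · · · # # # · · ·
    · · · · · · # · · ·
T1:
  2·area = 60  (B↔C swapped to make it positive)
  edge (14, 6)→(6, 8): d=(-8,2) right/bottom  bias=-1
  edge (6, 8)→(0, 2): d=(-6,-6) top-left  bias=+0
  edge (0, 2)→(14, 6): d=(14,4) right/bottom  bias=-1
    (0,1)@(1, 3): e=[50,0,10] → #  [on edge]
    (1,1)@(3, 3): e=[46,12,2] → #
    (2,1)@(5, 3): e=[42,24,-6] → ·
    (0,2)@(1, 5): e=[34,-12,38] → ·
    (1,2)@(3, 5): e=[30,0,30] → #  [on edge]
    (2,2)@(5, 5): e=[26,12,22] → #
    (3,2)@(7, 5): e=[22,24,14] → #
    (4,2)@(9, 5): e=[18,36,6] → #
    (5,2)@(11, 5): e=[14,48,-2] → ·
    (1,3)@(3, 7): e=[14,-12,58] → ·
    (2,3)@(5, 7): e=[10,0,50] → #  [on edge]
    (5,3)@(11, 7): e=[-2,36,26] → ·
  covered (9 px):
    · · · · · · · · · ·
    # # · · · · · · · ·
    · # # # # · · · · ·
    · · # # # · · · · ·
T2:
  2·area = 6
  edge (20, 5)→(20, 6): d=(0,1) right/bottom  bias=-1
  edge (20, 6)→(14, 4): d=(-6,-2) top-left  bias=+0
  edge (14, 4)→(20, 5): d=(6,1) right/bottom  bias=-1
    (2,0)@(5, 1): e=[15,0,-9] → ·  [on edge]
    (5,1)@(11, 3): e=[9,0,-3] → ·  [on edge]
    (8,2)@(17, 5): e=[3,0,3] → #  [on edge]
    (9,2)@(19, 5): e=[1,4,1] → #
    (8,3)@(17, 7): e=[3,-12,15] → ·
    (9,3)@(19, 7): e=[1,-8,13] → ·
  covered (2 px):
    · · · · · · · · · ·
    · · · · · · · · · ·
    · · · · · · · · # #
    · · · · · · · · · ·

Result: 15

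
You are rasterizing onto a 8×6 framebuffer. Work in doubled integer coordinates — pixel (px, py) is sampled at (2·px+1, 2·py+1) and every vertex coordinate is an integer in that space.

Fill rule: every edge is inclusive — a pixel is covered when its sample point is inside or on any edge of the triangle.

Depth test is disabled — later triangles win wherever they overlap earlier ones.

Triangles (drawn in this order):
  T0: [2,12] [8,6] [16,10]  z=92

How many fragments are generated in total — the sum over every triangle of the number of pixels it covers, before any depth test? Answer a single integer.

T0:
  2·area = 72
  edge (2, 12)→(8, 6): d=(6,-6) inclusive
  edge (8, 6)→(16, 10): d=(8,4) inclusive
  edge (16, 10)→(2, 12): d=(-14,2) inclusive
    (6,0)@(13, 1): e=[0,-60,132] → .  [on edge]
    (5,1)@(11, 3): e=[0,-36,108] → .  [on edge]
    (4,2)@(9, 5): e=[0,-12,84] → .  [on edge]
    (3,3)@(7, 7): e=[0,12,60] → X  [on edge]
    (4,3)@(9, 7): e=[12,4,56] → X
    (5,3)@(11, 7): e=[24,-4,52] → .
    (2,4)@(5, 9): e=[0,36,36] → X  [on edge]
    (5,4)@(11, 9): e=[36,12,24] → X
    (6,4)@(13, 9): e=[48,4,20] → X
    (7,4)@(15, 9): e=[60,-4,16] → .
    (1,5)@(3, 11): e=[0,60,12] → X  [on edge]
    (4,5)@(9, 11): e=[36,36,0] → X  [on edge]
  covered (11 px):
    . . . . . . . .
    . . . . . . . .
    . . . . . . . .
    . . . X X . . .
    . . X X X X X .
    . X X X X . . .

Result: 11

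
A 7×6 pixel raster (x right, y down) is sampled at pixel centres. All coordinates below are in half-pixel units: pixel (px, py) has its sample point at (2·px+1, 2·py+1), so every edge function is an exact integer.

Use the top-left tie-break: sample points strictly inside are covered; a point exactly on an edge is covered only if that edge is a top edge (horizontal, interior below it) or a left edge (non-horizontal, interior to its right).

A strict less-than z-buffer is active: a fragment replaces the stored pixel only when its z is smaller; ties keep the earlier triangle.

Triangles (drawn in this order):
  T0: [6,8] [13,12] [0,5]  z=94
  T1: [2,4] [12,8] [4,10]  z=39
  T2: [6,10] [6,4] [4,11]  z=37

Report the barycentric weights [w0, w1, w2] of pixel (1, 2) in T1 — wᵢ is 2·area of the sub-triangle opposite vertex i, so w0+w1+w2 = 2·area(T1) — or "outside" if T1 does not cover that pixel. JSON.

T0:
  2·area = 3
  edge (6, 8)→(13, 12): d=(7,4) right/bottom  bias=-1
  edge (13, 12)→(0, 5): d=(-13,-7) top-left  bias=+0
  edge (0, 5)→(6, 8): d=(6,3) right/bottom  bias=-1
  covered (0 px):
    · · · · · · ·
    · · · · · · ·
    · · · · · · ·
    · · · · · · ·
    · · · · · · ·
    · · · · · · ·
T1:
  2·area = 52
  edge (2, 4)→(12, 8): d=(10,4) right/bottom  bias=-1
  edge (12, 8)→(4, 10): d=(-8,2) right/bottom  bias=-1
  edge (4, 10)→(2, 4): d=(-2,-6) top-left  bias=+0
    (0,0)@(1, 1): e=[-26,78,0] → ·  [on edge]
    (1,2)@(3, 5): e=[6,42,4] → █
    (2,2)@(5, 5): e=[-2,38,16] → ·
    (1,3)@(3, 7): e=[26,26,0] → █  [on edge]
    (2,3)@(5, 7): e=[18,22,12] → █
    (3,3)@(7, 7): e=[10,18,24] → █
    (4,3)@(9, 7): e=[2,14,36] → █
    (5,3)@(11, 7): e=[-6,10,48] → ·
    (1,4)@(3, 9): e=[46,10,-4] → ·
    (2,4)@(5, 9): e=[38,6,8] → █
    (4,4)@(9, 9): e=[22,-2,32] → ·
    (2,5)@(5, 11): e=[58,-10,4] → ·
  covered (7 px):
    · · · · · · ·
    · · · · · · ·
    · █ · · · · ·
    · █ █ █ █ · ·
    · · █ █ · · ·
    · · · · · · ·
T2:
  2·area = 12  (B↔C swapped to make it positive)
  edge (6, 10)→(4, 11): d=(-2,1) right/bottom  bias=-1
  edge (4, 11)→(6, 4): d=(2,-7) top-left  bias=+0
  edge (6, 4)→(6, 10): d=(0,6) right/bottom  bias=-1
    (2,4)@(5, 9): e=[3,3,6] → █
    (3,4)@(7, 9): e=[1,17,-6] → ·
    (2,5)@(5, 11): e=[-1,7,6] → ·
  covered (1 px):
    · · · · · · ·
    · · · · · · ·
    · · · · · · ·
    · · · · · · ·
    · · █ · · · ·
    · · · · · · ·

Final: [42,4,6]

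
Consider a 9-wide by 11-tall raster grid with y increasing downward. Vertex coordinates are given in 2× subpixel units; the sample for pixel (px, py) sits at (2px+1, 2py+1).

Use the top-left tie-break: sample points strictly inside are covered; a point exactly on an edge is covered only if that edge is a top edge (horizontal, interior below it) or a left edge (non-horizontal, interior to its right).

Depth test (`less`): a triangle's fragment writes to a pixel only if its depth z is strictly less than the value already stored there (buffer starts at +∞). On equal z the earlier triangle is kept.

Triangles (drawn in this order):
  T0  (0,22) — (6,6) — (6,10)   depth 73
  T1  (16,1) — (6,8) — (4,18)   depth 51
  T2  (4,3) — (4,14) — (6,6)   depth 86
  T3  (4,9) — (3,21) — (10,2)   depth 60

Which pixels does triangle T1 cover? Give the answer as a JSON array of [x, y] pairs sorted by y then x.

T0:
  2·area = 24
  edge (0, 22)→(6, 6): d=(6,-16) top-left  bias=+0
  edge (6, 6)→(6, 10): d=(0,4) right/bottom  bias=-1
  edge (6, 10)→(0, 22): d=(-6,12) right/bottom  bias=-1
    (2,4)@(5, 9): e=[2,4,18] → #
    (3,4)@(7, 9): e=[34,-4,-6] → ·
    (2,5)@(5, 11): e=[14,4,6] → #
    (3,5)@(7, 11): e=[46,-4,-18] → ·
    (2,6)@(5, 13): e=[26,4,-6] → ·
    (1,7)@(3, 15): e=[6,12,6] → #
    (2,7)@(5, 15): e=[38,4,-18] → ·
    (1,8)@(3, 17): e=[18,12,-6] → ·
  covered (3 px):
    · · · · · · · · ·
    · · · · · · · · ·
    · · · · · · · · ·
    · · · · · · · · ·
    · · # · · · · · ·
    · · # · · · · · ·
    · · · · · · · · ·
    · # · · · · · · ·
    · · · · · · · · ·
    · · · · · · · · ·
    · · · · · · · · ·
T1:
  2·area = 86  (B↔C swapped to make it positive)
  edge (16, 1)→(4, 18): d=(-12,17) right/bottom  bias=-1
  edge (4, 18)→(6, 8): d=(2,-10) top-left  bias=+0
  edge (6, 8)→(16, 1): d=(10,-7) top-left  bias=+0
    (3,1)@(7, 3): e=[129,0,-43] → ·  [on edge]
    (5,2)@(11, 5): e=[37,44,5] → #
    (6,2)@(13, 5): e=[3,64,19] → #
    (7,2)@(15, 5): e=[-31,84,33] → ·
    (4,3)@(9, 7): e=[47,28,11] → #
    (6,3)@(13, 7): e=[-21,68,39] → ·
    (3,4)@(7, 9): e=[57,12,17] → #
    (5,4)@(11, 9): e=[-11,52,45] → ·
    (3,5)@(7, 11): e=[33,16,37] → #
    (4,5)@(9, 11): e=[-1,36,51] → ·
    (2,6)@(5, 13): e=[43,0,43] → #  [on edge]
    (4,6)@(9, 13): e=[-25,40,71] → ·
  covered (10 px):
    · · · · · · · · ·
    · · · · · · · · ·
    · · · · · # # · ·
    · · · · # # · · ·
    · · · # # · · · ·
    · · · # · · · · ·
    · · # # · · · · ·
    · · # · · · · · ·
    · · · · · · · · ·
    · · · · · · · · ·
    · · · · · · · · ·
T2:
  2·area = 22  (B↔C swapped to make it positive)
  edge (4, 3)→(6, 6): d=(2,3) right/bottom  bias=-1
  edge (6, 6)→(4, 14): d=(-2,8) right/bottom  bias=-1
  edge (4, 14)→(4, 3): d=(0,-11) top-left  bias=+0
    (2,2)@(5, 5): e=[1,10,11] → #
    (3,2)@(7, 5): e=[-5,-6,33] → ·
    (2,3)@(5, 7): e=[5,6,11] → #
    (3,3)@(7, 7): e=[-1,-10,33] → ·
    (2,4)@(5, 9): e=[9,2,11] → #
    (3,4)@(7, 9): e=[3,-14,33] → ·
    (2,5)@(5, 11): e=[13,-2,11] → ·
  covered (3 px):
    · · · · · · · · ·
    · · · · · · · · ·
    · · # · · · · · ·
    · · # · · · · · ·
    · · # · · · · · ·
    · · · · · · · · ·
    · · · · · · · · ·
    · · · · · · · · ·
    · · · · · · · · ·
    · · · · · · · · ·
    · · · · · · · · ·
T3:
  2·area = 65  (B↔C swapped to make it positive)
  edge (4, 9)→(10, 2): d=(6,-7) top-left  bias=+0
  edge (10, 2)→(3, 21): d=(-7,19) right/bottom  bias=-1
  edge (3, 21)→(4, 9): d=(1,-12) top-left  bias=+0
    (3,3)@(7, 7): e=[9,22,34] → #
    (4,3)@(9, 7): e=[23,-16,58] → ·
    (2,4)@(5, 9): e=[7,46,12] → #
    (4,4)@(9, 9): e=[35,-30,60] → ·
    (2,5)@(5, 11): e=[19,32,14] → #
    (3,5)@(7, 11): e=[33,-6,38] → ·
    (2,6)@(5, 13): e=[31,18,16] → #
    (3,6)@(7, 13): e=[45,-20,40] → ·
    (2,7)@(5, 15): e=[43,4,18] → #
    (3,7)@(7, 15): e=[57,-34,42] → ·
    (2,8)@(5, 17): e=[55,-10,20] → ·
    (1,10)@(3, 21): e=[65,0,0] → ·  [on edge]
  covered (6 px):
    · · · · · · · · ·
    · · · · · · · · ·
    · · · · · · · · ·
    · · · # · · · · ·
    · · # # · · · · ·
    · · # · · · · · ·
    · · # · · · · · ·
    · · # · · · · · ·
    · · · · · · · · ·
    · · · · · · · · ·
    · · · · · · · · ·

Result: [[5,2],[6,2],[4,3],[5,3],[3,4],[4,4],[3,5],[2,6],[3,6],[2,7]]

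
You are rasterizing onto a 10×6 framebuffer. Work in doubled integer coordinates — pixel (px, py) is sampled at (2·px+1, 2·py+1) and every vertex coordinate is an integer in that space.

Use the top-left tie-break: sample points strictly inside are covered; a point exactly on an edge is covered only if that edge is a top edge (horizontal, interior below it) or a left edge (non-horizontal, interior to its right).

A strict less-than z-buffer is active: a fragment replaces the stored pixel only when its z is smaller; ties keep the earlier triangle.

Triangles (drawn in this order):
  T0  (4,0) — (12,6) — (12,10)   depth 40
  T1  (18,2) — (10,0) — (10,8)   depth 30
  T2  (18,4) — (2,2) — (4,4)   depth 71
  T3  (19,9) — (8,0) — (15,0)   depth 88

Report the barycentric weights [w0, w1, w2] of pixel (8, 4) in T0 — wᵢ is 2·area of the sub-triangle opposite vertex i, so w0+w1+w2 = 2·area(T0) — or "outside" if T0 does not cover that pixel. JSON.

T0:
  2·area = 32
  edge (4, 0)→(12, 6): d=(8,6) right/bottom  bias=-1
  edge (12, 6)→(12, 10): d=(0,4) right/bottom  bias=-1
  edge (12, 10)→(4, 0): d=(-8,-10) top-left  bias=+0
    (2,0)@(5, 1): e=[2,28,2] → X
    (3,0)@(7, 1): e=[-10,20,22] → .
    (2,1)@(5, 3): e=[18,28,-14] → .
    (3,1)@(7, 3): e=[6,20,6] → X
    (4,1)@(9, 3): e=[-6,12,26] → .
    (3,2)@(7, 5): e=[22,20,-10] → .
    (4,2)@(9, 5): e=[10,12,10] → X
    (5,2)@(11, 5): e=[-2,4,30] → .
    (4,3)@(9, 7): e=[26,12,-6] → .
    (5,3)@(11, 7): e=[14,4,14] → X
    (6,3)@(13, 7): e=[2,-4,34] → .
    (5,4)@(11, 9): e=[30,4,-2] → .
  covered (4 px):
    . . X . . . . . . .
    . . . X . . . . . .
    . . . . X . . . . .
    . . . . . X . . . .
    . . . . . . . . . .
    . . . . . . . . . .
T1:
  2·area = 64  (B↔C swapped to make it positive)
  edge (18, 2)→(10, 8): d=(-8,6) right/bottom  bias=-1
  edge (10, 8)→(10, 0): d=(0,-8) top-left  bias=+0
  edge (10, 0)→(18, 2): d=(8,2) right/bottom  bias=-1
    (5,0)@(11, 1): e=[50,8,6] → X
    (6,0)@(13, 1): e=[38,24,2] → X
    (7,0)@(15, 1): e=[26,40,-2] → .
    (5,1)@(11, 3): e=[34,8,22] → X
    (7,1)@(15, 3): e=[10,40,14] → X
    (8,1)@(17, 3): e=[-2,56,10] → .
    (5,2)@(11, 5): e=[18,8,38] → X
    (7,2)@(15, 5): e=[-6,40,30] → .
    (5,3)@(11, 7): e=[2,8,54] → X
    (6,3)@(13, 7): e=[-10,24,50] → .
    (5,4)@(11, 9): e=[-14,8,70] → .
  covered (8 px):
    . . . . . X X . . .
    . . . . . X X X . .
    . . . . . X X . . .
    . . . . . X . . . .
    . . . . . . . . . .
    . . . . . . . . . .
T2:
  2·area = 28  (B↔C swapped to make it positive)
  edge (18, 4)→(4, 4): d=(-14,0) right/bottom  bias=-1
  edge (4, 4)→(2, 2): d=(-2,-2) top-left  bias=+0
  edge (2, 2)→(18, 4): d=(16,2) right/bottom  bias=-1
    (0,0)@(1, 1): e=[42,0,-14] → .  [on edge]
    (1,1)@(3, 3): e=[14,0,14] → X  [on edge]
    (2,1)@(5, 3): e=[14,4,10] → X
    (3,1)@(7, 3): e=[14,8,6] → X
    (4,1)@(9, 3): e=[14,12,2] → X
    (5,1)@(11, 3): e=[14,16,-2] → .
    (1,2)@(3, 5): e=[-14,-4,46] → .
    (2,2)@(5, 5): e=[-14,0,42] → .  [on edge]
    (3,2)@(7, 5): e=[-14,4,38] → .
    (4,2)@(9, 5): e=[-14,8,34] → .
    (3,3)@(7, 7): e=[-42,0,70] → .  [on edge]
    (4,4)@(9, 9): e=[-70,0,98] → .  [on edge]
    (5,5)@(11, 11): e=[-98,0,126] → .  [on edge]
  covered (4 px):
    . . . . . . . . . .
    . X X X X . . . . .
    . . . . . . . . . .
    . . . . . . . . . .
    . . . . . . . . . .
    . . . . . . . . . .
T3:
  2·area = 63
  edge (19, 9)→(8, 0): d=(-11,-9) top-left  bias=+0
  edge (8, 0)→(15, 0): d=(7,0) top-left  bias=+0
  edge (15, 0)→(19, 9): d=(4,9) right/bottom  bias=-1
    (5,0)@(11, 1): e=[16,7,40] → X
    (6,0)@(13, 1): e=[34,7,22] → X
    (7,0)@(15, 1): e=[52,7,4] → X
    (8,0)@(17, 1): e=[70,7,-14] → .
    (5,1)@(11, 3): e=[-6,21,48] → .
    (6,1)@(13, 3): e=[12,21,30] → X
    (8,1)@(17, 3): e=[48,21,-6] → .
    (6,2)@(13, 5): e=[-10,35,38] → .
    (7,2)@(15, 5): e=[8,35,20] → X
    (8,2)@(17, 5): e=[26,35,2] → X
    (9,2)@(19, 5): e=[44,35,-16] → .
    (7,3)@(15, 7): e=[-14,49,28] → .
    (9,4)@(19, 9): e=[0,63,0] → .  [on edge]
  covered (8 px):
    . . . . . X X X . .
    . . . . . . X X . .
    . . . . . . . X X .
    . . . . . . . . X .
    . . . . . . . . . .
    . . . . . . . . . .

Answer: "outside"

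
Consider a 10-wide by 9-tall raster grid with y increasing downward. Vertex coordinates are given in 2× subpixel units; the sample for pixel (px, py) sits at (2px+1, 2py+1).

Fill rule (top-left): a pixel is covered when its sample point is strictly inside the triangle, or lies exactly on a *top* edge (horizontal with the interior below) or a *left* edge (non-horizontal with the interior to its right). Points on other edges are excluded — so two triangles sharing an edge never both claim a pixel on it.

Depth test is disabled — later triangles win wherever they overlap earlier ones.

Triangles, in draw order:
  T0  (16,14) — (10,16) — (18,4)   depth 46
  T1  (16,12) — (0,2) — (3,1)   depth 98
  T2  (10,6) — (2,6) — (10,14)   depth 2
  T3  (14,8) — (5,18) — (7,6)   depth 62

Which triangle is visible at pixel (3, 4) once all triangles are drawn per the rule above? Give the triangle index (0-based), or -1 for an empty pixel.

T0:
  2·area = 56
  edge (16, 14)→(10, 16): d=(-6,2) right/bottom  bias=-1
  edge (10, 16)→(18, 4): d=(8,-12) top-left  bias=+0
  edge (18, 4)→(16, 14): d=(-2,10) right/bottom  bias=-1
    (8,3)@(17, 7): e=[40,12,4] → X
    (9,3)@(19, 7): e=[36,36,-16] → .
    (7,4)@(15, 9): e=[32,4,20] → X
    (8,4)@(17, 9): e=[28,28,0] → .  [on edge]
    (7,5)@(15, 11): e=[20,20,16] → X
    (8,5)@(17, 11): e=[16,44,-4] → .
    (6,6)@(13, 13): e=[12,12,32] → X
    (8,6)@(17, 13): e=[4,60,-8] → .
    (9,6)@(19, 13): e=[0,84,-28] → .  [on edge]
    (5,7)@(11, 15): e=[4,4,48] → X
    (6,7)@(13, 15): e=[0,28,28] → .  [on edge]
    (7,7)@(15, 15): e=[-4,52,8] → .
    (3,8)@(7, 17): e=[0,-28,84] → .  [on edge]
  covered (6 px):
    . . . . . . . . . .
    . . . . . . . . . .
    . . . . . . . . . .
    . . . . . . . . X .
    . . . . . . . X . .
    . . . . . . . X . .
    . . . . . . X X . .
    . . . . . X . . . .
    . . . . . . . . . .
T1:
  2·area = 46
  edge (16, 12)→(0, 2): d=(-16,-10) top-left  bias=+0
  edge (0, 2)→(3, 1): d=(3,-1) top-left  bias=+0
  edge (3, 1)→(16, 12): d=(13,11) right/bottom  bias=-1
    (1,0)@(3, 1): e=[46,0,0] → .  [on edge]
    (1,1)@(3, 3): e=[14,6,26] → X
    (2,1)@(5, 3): e=[34,8,4] → X
    (3,1)@(7, 3): e=[54,10,-18] → .
    (1,2)@(3, 5): e=[-18,12,52] → .
    (2,2)@(5, 5): e=[2,14,30] → X
    (3,2)@(7, 5): e=[22,16,8] → X
    (4,2)@(9, 5): e=[42,18,-14] → .
    (2,3)@(5, 7): e=[-30,20,56] → .
    (3,3)@(7, 7): e=[-10,22,34] → .
    (4,3)@(9, 7): e=[10,24,12] → X
    (5,3)@(11, 7): e=[30,26,-10] → .
  covered (5 px):
    . . . . . . . . . .
    . X X . . . . . . .
    . . X X . . . . . .
    . . . . X . . . . .
    . . . . . . . . . .
    . . . . . . . . . .
    . . . . . . . . . .
    . . . . . . . . . .
    . . . . . . . . . .
T2:
  2·area = 64  (B↔C swapped to make it positive)
  edge (10, 6)→(10, 14): d=(0,8) right/bottom  bias=-1
  edge (10, 14)→(2, 6): d=(-8,-8) top-left  bias=+0
  edge (2, 6)→(10, 6): d=(8,0) top-left  bias=+0
    (0,2)@(1, 5): e=[72,0,-8] → .  [on edge]
    (1,3)@(3, 7): e=[56,0,8] → X  [on edge]
    (2,3)@(5, 7): e=[40,16,8] → X
    (3,3)@(7, 7): e=[24,32,8] → X
    (4,3)@(9, 7): e=[8,48,8] → X
    (5,3)@(11, 7): e=[-8,64,8] → .
    (1,4)@(3, 9): e=[56,-16,24] → .
    (2,4)@(5, 9): e=[40,0,24] → X  [on edge]
    (5,4)@(11, 9): e=[-8,48,24] → .
    (2,5)@(5, 11): e=[40,-16,40] → .
    (3,5)@(7, 11): e=[24,0,40] → X  [on edge]
    (5,5)@(11, 11): e=[-8,32,40] → .
    (4,6)@(9, 13): e=[8,0,56] → X  [on edge]
    (5,7)@(11, 15): e=[-8,0,72] → .  [on edge]
    (6,8)@(13, 17): e=[-24,0,88] → .  [on edge]
  covered (10 px):
    . . . . . . . . . .
    . . . . . . . . . .
    . . . . . . . . . .
    . X X X X . . . . .
    . . X X X . . . . .
    . . . X X . . . . .
    . . . . X . . . . .
    . . . . . . . . . .
    . . . . . . . . . .
T3:
  2·area = 88
  edge (14, 8)→(5, 18): d=(-9,10) right/bottom  bias=-1
  edge (5, 18)→(7, 6): d=(2,-12) top-left  bias=+0
  edge (7, 6)→(14, 8): d=(7,2) right/bottom  bias=-1
    (3,3)@(7, 7): e=[79,2,7] → X
    (4,3)@(9, 7): e=[59,26,3] → X
    (5,3)@(11, 7): e=[39,50,-1] → .
    (3,4)@(7, 9): e=[61,6,21] → X
    (5,4)@(11, 9): e=[21,54,13] → X
    (6,4)@(13, 9): e=[1,78,9] → X
    (7,4)@(15, 9): e=[-19,102,5] → .
    (3,5)@(7, 11): e=[43,10,35] → X
    (6,5)@(13, 11): e=[-17,82,23] → .
    (3,6)@(7, 13): e=[25,14,49] → X
    (5,6)@(11, 13): e=[-15,62,41] → .
    (3,7)@(7, 15): e=[7,18,63] → X
  covered (12 px):
    . . . . . . . . . .
    . . . . . . . . . .
    . . . . . . . . . .
    . . . X X . . . . .
    . . . X X X X . . .
    . . . X X X . . . .
    . . . X X . . . . .
    . . . X . . . . . .
    . . . . . . . . . .

Z-buffer (winner per pixel, '.' = empty):
  . . . . . . . . . .
  . 1 1 . . . . . . .
  . . 1 1 . . . . . .
  . 2 2 3 3 . . . 0 .
  . . 2 3 3 3 3 0 . .
  . . . 3 3 3 . 0 . .
  . . . 3 3 . 0 0 . .
  . . . 3 . 0 . . . .
  . . . . . . . . . .

Result: 3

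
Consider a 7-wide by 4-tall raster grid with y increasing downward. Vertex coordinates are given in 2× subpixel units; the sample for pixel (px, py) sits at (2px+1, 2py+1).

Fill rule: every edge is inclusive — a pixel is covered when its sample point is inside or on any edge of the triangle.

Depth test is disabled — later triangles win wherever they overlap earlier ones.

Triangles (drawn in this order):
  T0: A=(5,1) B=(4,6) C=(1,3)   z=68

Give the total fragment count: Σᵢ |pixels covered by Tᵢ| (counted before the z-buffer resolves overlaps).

T0:
  2·area = 18
  edge (5, 1)→(4, 6): d=(-1,5) inclusive
  edge (4, 6)→(1, 3): d=(-3,-3) inclusive
  edge (1, 3)→(5, 1): d=(4,-2) inclusive
    (2,0)@(5, 1): e=[0,18,0] → █  [on edge]
    (3,0)@(7, 1): e=[-10,24,4] → ·
    (0,1)@(1, 3): e=[18,0,0] → █  [on edge]
    (1,1)@(3, 3): e=[8,6,4] → █
    (2,1)@(5, 3): e=[-2,12,8] → ·
    (0,2)@(1, 5): e=[16,-6,8] → ·
    (1,2)@(3, 5): e=[6,0,12] → █  [on edge]
    (2,2)@(5, 5): e=[-4,6,16] → ·
    (1,3)@(3, 7): e=[4,-6,20] → ·
    (2,3)@(5, 7): e=[-6,0,24] → ·  [on edge]
  covered (4 px):
    · · █ · · · ·
    █ █ · · · · ·
    · █ · · · · ·
    · · · · · · ·

Answer: 4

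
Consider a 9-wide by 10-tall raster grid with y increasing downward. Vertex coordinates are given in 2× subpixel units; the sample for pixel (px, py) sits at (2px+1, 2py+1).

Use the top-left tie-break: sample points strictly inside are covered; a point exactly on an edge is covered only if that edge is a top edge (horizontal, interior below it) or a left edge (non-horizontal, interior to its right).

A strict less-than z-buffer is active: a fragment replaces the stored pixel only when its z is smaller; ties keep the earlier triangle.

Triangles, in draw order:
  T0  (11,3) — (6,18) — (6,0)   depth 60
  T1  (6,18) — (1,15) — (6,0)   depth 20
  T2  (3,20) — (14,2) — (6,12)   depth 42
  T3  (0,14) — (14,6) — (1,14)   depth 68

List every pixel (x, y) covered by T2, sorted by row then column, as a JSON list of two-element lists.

T0:
  2·area = 90
  edge (11, 3)→(6, 18): d=(-5,15) right/bottom  bias=-1
  edge (6, 18)→(6, 0): d=(0,-18) top-left  bias=+0
  edge (6, 0)→(11, 3): d=(5,3) right/bottom  bias=-1
    (3,0)@(7, 1): e=[70,18,2] → #
    (4,0)@(9, 1): e=[40,54,-4] → ·
    (3,1)@(7, 3): e=[60,18,12] → #
    (4,1)@(9, 3): e=[30,54,6] → #
    (5,1)@(11, 3): e=[0,90,0] → ·  [on edge]
    (3,2)@(7, 5): e=[50,18,22] → #
    (5,2)@(11, 5): e=[-10,90,10] → ·
    (3,3)@(7, 7): e=[40,18,32] → #
    (5,3)@(11, 7): e=[-20,90,20] → ·
    (3,4)@(7, 9): e=[30,18,42] → #
    (4,4)@(9, 9): e=[0,54,36] → ·  [on edge]
    (3,5)@(7, 11): e=[20,18,52] → #
    (3,7)@(7, 15): e=[0,18,72] → ·  [on edge]
  covered (10 px):
    · · · # · · · · ·
    · · · # # · · · ·
    · · · # # · · · ·
    · · · # # · · · ·
    · · · # · · · · ·
    · · · # · · · · ·
    · · · # · · · · ·
    · · · · · · · · ·
    · · · · · · · · ·
    · · · · · · · · ·
T1:
  2·area = 90
  edge (6, 18)→(1, 15): d=(-5,-3) top-left  bias=+0
  edge (1, 15)→(6, 0): d=(5,-15) top-left  bias=+0
  edge (6, 0)→(6, 18): d=(0,18) right/bottom  bias=-1
    (2,1)@(5, 3): e=[72,0,18] → #  [on edge]
    (3,1)@(7, 3): e=[78,30,-18] → ·
    (2,2)@(5, 5): e=[62,10,18] → #
    (3,2)@(7, 5): e=[68,40,-18] → ·
    (2,3)@(5, 7): e=[52,20,18] → #
    (3,3)@(7, 7): e=[58,50,-18] → ·
    (1,4)@(3, 9): e=[36,0,54] → #  [on edge]
    (3,4)@(7, 9): e=[48,60,-18] → ·
    (1,5)@(3, 11): e=[26,10,54] → #
    (3,5)@(7, 11): e=[38,70,-18] → ·
    (1,6)@(3, 13): e=[16,20,54] → #
    (3,6)@(7, 13): e=[28,80,-18] → ·
    (0,7)@(1, 15): e=[0,0,90] → #  [on edge]
  covered (13 px):
    · · · · · · · · ·
    · · # · · · · · ·
    · · # · · · · · ·
    · · # · · · · · ·
    · # # · · · · · ·
    · # # · · · · · ·
    · # # · · · · · ·
    # # # · · · · · ·
    · · # · · · · · ·
    · · · · · · · · ·
T2:
  2·area = 34  (B↔C swapped to make it positive)
  edge (3, 20)→(6, 12): d=(3,-8) top-left  bias=+0
  edge (6, 12)→(14, 2): d=(8,-10) top-left  bias=+0
  edge (14, 2)→(3, 20): d=(-11,18) right/bottom  bias=-1
    (4,4)@(9, 9): e=[15,6,13] → #
    (5,4)@(11, 9): e=[31,26,-23] → ·
    (3,5)@(7, 11): e=[5,2,27] → #
    (4,5)@(9, 11): e=[21,22,-9] → ·
    (3,6)@(7, 13): e=[11,18,5] → #
    (4,6)@(9, 13): e=[27,38,-31] → ·
    (2,7)@(5, 15): e=[1,14,19] → #
    (3,7)@(7, 15): e=[17,34,-17] → ·
    (2,8)@(5, 17): e=[7,30,-3] → ·
  covered (4 px):
    · · · · · · · · ·
    · · · · · · · · ·
    · · · · · · · · ·
    · · · · · · · · ·
    · · · · # · · · ·
    · · · # · · · · ·
    · · · # · · · · ·
    · · # · · · · · ·
    · · · · · · · · ·
    · · · · · · · · ·
T3:
  2·area = 8
  edge (0, 14)→(14, 6): d=(14,-8) top-left  bias=+0
  edge (14, 6)→(1, 14): d=(-13,8) right/bottom  bias=-1
  edge (1, 14)→(0, 14): d=(-1,0) right/bottom  bias=-1
    (4,4)@(9, 9): e=[2,1,5] → #
    (5,4)@(11, 9): e=[18,-15,5] → ·
    (4,5)@(9, 11): e=[30,-25,3] → ·
  covered (1 px):
    · · · · · · · · ·
    · · · · · · · · ·
    · · · · · · · · ·
    · · · · · · · · ·
    · · · · # · · · ·
    · · · · · · · · ·
    · · · · · · · · ·
    · · · · · · · · ·
    · · · · · · · · ·
    · · · · · · · · ·

Answer: [[4,4],[3,5],[3,6],[2,7]]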